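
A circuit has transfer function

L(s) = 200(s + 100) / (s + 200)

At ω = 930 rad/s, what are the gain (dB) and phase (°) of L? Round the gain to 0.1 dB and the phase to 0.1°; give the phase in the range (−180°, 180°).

45.9 dB, 6.0°

At s = jω = j930:
zero (s+100): 100 + j930 → |·| = √(100²+930²) = √874900 ≈ 935.36, ∠ = arctan(930/100) ≈ 83.86°
pole (s+200): 200 + j930 → |·| = √(200²+930²) = √904900 ≈ 951.26, ∠ = arctan(930/200) ≈ 77.86°
|L| = 200 · 935.36 / 951.26 ≈ 196.66
Gain = 20 log₁₀(196.66) ≈ 45.87 dB
∠L = 83.86° − 77.86° = 6.00°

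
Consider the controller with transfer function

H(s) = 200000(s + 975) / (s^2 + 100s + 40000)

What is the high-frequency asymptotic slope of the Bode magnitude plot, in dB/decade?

Each pole contributes −20 dB/decade at high frequency; each zero contributes +20 dB/decade.
Net: 1 zero(s) − 2 pole(s) → -20 dB/decade.

-20 dB/decade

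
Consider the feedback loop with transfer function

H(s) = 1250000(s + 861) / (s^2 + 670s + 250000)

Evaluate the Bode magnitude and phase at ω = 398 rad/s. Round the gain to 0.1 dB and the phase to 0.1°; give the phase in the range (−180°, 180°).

At s = jω = j398:
zero (s+861): 861 + j398 → |·| = √(861²+398²) = √899725 ≈ 948.54, ∠ = arctan(398/861) ≈ 24.81°
quadratic: (j398)² + 670·j398 + 250000 = 91596 + j266660 → |·| ≈ 2.8195e+05, ∠ ≈ 71.04°
|H| = 1250000 · 948.54 / 2.8195e+05 ≈ 4205.3
Gain = 20 log₁₀(4205.3) ≈ 72.48 dB
∠H = 24.81° − 71.04° = -46.23°

72.5 dB, -46.2°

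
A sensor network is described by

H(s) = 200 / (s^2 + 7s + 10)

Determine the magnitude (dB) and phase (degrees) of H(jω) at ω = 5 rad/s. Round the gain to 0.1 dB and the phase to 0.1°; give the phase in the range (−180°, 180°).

Substitute s = j5:
Numerator: 200 = 200 + j0
Denominator: (j5)^2 + 7(j5) + 10 = -15 + j35
|N| = √(200² + 0²) ≈ 200, ∠N ≈ 0.00°
|D| = √(15² + 35²) ≈ 38.079, ∠D ≈ 113.20°
|H| = 200 / 38.079 ≈ 5.2522
Gain = 20 log₁₀(5.2522) ≈ 14.41 dB
∠H = 0.00° − 113.20° = -113.20°

14.4 dB, -113.2°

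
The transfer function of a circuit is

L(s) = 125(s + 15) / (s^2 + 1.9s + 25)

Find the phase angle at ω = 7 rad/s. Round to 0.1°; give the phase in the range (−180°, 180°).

At s = jω = j7:
zero (s+15): 15 + j7 → |·| = √(15²+7²) = √274 ≈ 16.553, ∠ = arctan(7/15) ≈ 25.02°
quadratic: (j7)² + 1.9·j7 + 25 = -24 + j13.3 → |·| ≈ 27.439, ∠ ≈ 151.01°
∠L = 25.02° − 151.01° = -125.99°

-126.0°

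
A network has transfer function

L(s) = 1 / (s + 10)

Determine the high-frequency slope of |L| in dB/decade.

-20 dB/decade

Each pole contributes −20 dB/decade at high frequency; each zero contributes +20 dB/decade.
Net: 0 zero(s) − 1 pole(s) → -20 dB/decade.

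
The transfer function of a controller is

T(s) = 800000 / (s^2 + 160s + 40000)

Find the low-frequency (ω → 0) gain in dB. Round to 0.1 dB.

T(0) = 800000 / 40000 = 20
20 log₁₀(20) ≈ 26.02 dB

26.0 dB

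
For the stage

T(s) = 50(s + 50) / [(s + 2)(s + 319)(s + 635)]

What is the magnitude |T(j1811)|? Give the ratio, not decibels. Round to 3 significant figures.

1.42e-05

At s = jω = j1811:
zero (s+50): 50 + j1811 → |·| = √(50²+1811²) = √3282221 ≈ 1811.7, ∠ = arctan(1811/50) ≈ 88.42°
pole (s+2): 2 + j1811 → |·| = √(2²+1811²) = √3279725 ≈ 1811, ∠ = arctan(1811/2) ≈ 89.94°
pole (s+319): 319 + j1811 → |·| = √(319²+1811²) = √3381482 ≈ 1838.9, ∠ = arctan(1811/319) ≈ 80.01°
pole (s+635): 635 + j1811 → |·| = √(635²+1811²) = √3682946 ≈ 1919.1, ∠ = arctan(1811/635) ≈ 70.68°
|T| = 50 · 1811.7 / 6.3911e+09 ≈ 1.4174e-05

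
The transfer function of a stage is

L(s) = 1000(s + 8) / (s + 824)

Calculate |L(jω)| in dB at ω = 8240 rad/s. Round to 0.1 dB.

60.0 dB

At s = jω = j8240:
zero (s+8): 8 + j8240 → |·| = √(8²+8240²) = √67897664 ≈ 8240, ∠ = arctan(8240/8) ≈ 89.94°
pole (s+824): 824 + j8240 → |·| = √(824²+8240²) = √68576576 ≈ 8281.1, ∠ = arctan(8240/824) ≈ 84.29°
|L| = 1000 · 8240 / 8281.1 ≈ 995.04
Gain = 20 log₁₀(995.04) ≈ 59.96 dB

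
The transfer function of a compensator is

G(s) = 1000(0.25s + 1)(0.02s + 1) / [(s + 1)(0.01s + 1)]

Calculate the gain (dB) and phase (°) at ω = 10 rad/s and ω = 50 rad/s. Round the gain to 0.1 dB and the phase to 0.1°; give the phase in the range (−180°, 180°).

At ω = 10 rad/s:
zero (1 + j10·0.25) = 1 + j2.5 → |·| ≈ 2.6926, ∠ ≈ 68.20°
zero (1 + j10·0.02) = 1 + j0.2 → |·| ≈ 1.0198, ∠ ≈ 11.31°
pole (1 + j10·1) = 1 + j10 → |·| ≈ 10.05, ∠ ≈ 84.29°
pole (1 + j10·0.01) = 1 + j0.1 → |·| ≈ 1.005, ∠ ≈ 5.71°
|G| = 1000 · 2.6926 · 1.0198 / (10.05 · 1.005) ≈ 271.87
Gain = 20 log₁₀(271.87) ≈ 48.69 dB
∠G = (68.20° + 11.31°) − (84.29° + 5.71°) = -10.49°

At ω = 50 rad/s:
zero (1 + j50·0.25) = 1 + j12.5 → |·| ≈ 12.54, ∠ ≈ 85.43°
zero (1 + j50·0.02) = 1 + j1 → |·| ≈ 1.4142, ∠ ≈ 45.00°
pole (1 + j50·1) = 1 + j50 → |·| ≈ 50.01, ∠ ≈ 88.85°
pole (1 + j50·0.01) = 1 + j0.5 → |·| ≈ 1.118, ∠ ≈ 26.57°
|G| = 1000 · 12.54 · 1.4142 / (50.01 · 1.118) ≈ 317.18
Gain = 20 log₁₀(317.18) ≈ 50.03 dB
∠G = (85.43° + 45.00°) − (88.85° + 26.57°) = 15.01°

ω = 10: 48.7 dB, -10.5°; ω = 50: 50.0 dB, 15.0°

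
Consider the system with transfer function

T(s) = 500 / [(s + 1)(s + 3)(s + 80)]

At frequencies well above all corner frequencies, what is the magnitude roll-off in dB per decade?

-60 dB/decade

Each pole contributes −20 dB/decade at high frequency; each zero contributes +20 dB/decade.
Net: 0 zero(s) − 3 pole(s) → -60 dB/decade.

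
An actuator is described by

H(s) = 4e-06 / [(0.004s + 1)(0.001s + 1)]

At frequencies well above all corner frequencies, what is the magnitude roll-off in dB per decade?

-40 dB/decade

Each pole contributes −20 dB/decade at high frequency; each zero contributes +20 dB/decade.
Net: 0 zero(s) − 2 pole(s) → -40 dB/decade.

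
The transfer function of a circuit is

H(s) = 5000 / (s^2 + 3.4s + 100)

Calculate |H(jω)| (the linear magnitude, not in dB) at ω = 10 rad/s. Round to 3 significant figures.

147

At s = jω = j10:
quadratic: (j10)² + 3.4·j10 + 100 = 0 + j34 → |·| ≈ 34, ∠ ≈ 90.00°
|H| = 5000 / 34 ≈ 147.06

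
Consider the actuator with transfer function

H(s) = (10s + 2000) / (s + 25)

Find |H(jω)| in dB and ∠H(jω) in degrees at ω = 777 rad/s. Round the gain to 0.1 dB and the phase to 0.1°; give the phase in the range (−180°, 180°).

Substitute s = j777:
Numerator: 10(j777) + 2000 = 2000 + j7770
Denominator: (j777) + 25 = 25 + j777
|N| = √(2000² + 7770²) ≈ 8023.3, ∠N ≈ 75.57°
|D| = √(25² + 777²) ≈ 777.4, ∠D ≈ 88.16°
|H| = 8023.3 / 777.4 ≈ 10.321
Gain = 20 log₁₀(10.321) ≈ 20.27 dB
∠H = 75.57° − 88.16° = -12.59°

20.3 dB, -12.6°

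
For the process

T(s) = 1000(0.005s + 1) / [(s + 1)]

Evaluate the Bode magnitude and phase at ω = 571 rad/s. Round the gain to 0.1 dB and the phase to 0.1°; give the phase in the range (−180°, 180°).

14.5 dB, -19.2°

At ω = 571 rad/s:
zero (1 + j571·0.005) = 1 + j2.855 → |·| ≈ 3.0251, ∠ ≈ 70.70°
pole (1 + j571·1) = 1 + j571 → |·| ≈ 571, ∠ ≈ 89.90°
|T| = 1000 · 3.0251 / (571) ≈ 5.2979
Gain = 20 log₁₀(5.2979) ≈ 14.48 dB
∠T = (70.70°) − (89.90°) = -19.20°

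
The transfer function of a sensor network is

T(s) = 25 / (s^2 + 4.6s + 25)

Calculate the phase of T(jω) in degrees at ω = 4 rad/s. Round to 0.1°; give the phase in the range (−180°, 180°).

-63.9°

At s = jω = j4:
quadratic: (j4)² + 4.6·j4 + 25 = 9 + j18.4 → |·| ≈ 20.483, ∠ ≈ 63.94°
∠T = 0.00° − 63.94° = -63.94°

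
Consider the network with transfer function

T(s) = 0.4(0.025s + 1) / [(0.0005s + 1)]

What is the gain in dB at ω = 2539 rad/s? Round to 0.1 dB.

23.9 dB

At ω = 2539 rad/s:
zero (1 + j2539·0.025) = 1 + j63.475 → |·| ≈ 63.483, ∠ ≈ 89.10°
pole (1 + j2539·0.0005) = 1 + j1.2695 → |·| ≈ 1.6161, ∠ ≈ 51.77°
|T| = 0.4 · 63.483 / (1.6161) ≈ 15.713
Gain = 20 log₁₀(15.713) ≈ 23.93 dB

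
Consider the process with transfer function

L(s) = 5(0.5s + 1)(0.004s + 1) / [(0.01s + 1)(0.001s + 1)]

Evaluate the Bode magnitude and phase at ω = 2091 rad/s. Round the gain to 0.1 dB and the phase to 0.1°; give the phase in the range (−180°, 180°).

59.2 dB, 21.4°

At ω = 2091 rad/s:
zero (1 + j2091·0.5) = 1 + j1045.5 → |·| ≈ 1045.5, ∠ ≈ 89.95°
zero (1 + j2091·0.004) = 1 + j8.364 → |·| ≈ 8.4236, ∠ ≈ 83.18°
pole (1 + j2091·0.01) = 1 + j20.91 → |·| ≈ 20.934, ∠ ≈ 87.26°
pole (1 + j2091·0.001) = 1 + j2.091 → |·| ≈ 2.3178, ∠ ≈ 64.44°
|L| = 5 · 1045.5 · 8.4236 / (20.934 · 2.3178) ≈ 907.54
Gain = 20 log₁₀(907.54) ≈ 59.16 dB
∠L = (89.95° + 83.18°) − (87.26° + 64.44°) = 21.43°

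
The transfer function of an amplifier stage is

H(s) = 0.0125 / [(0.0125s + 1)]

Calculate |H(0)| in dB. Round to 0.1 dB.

-38.1 dB

H(0) = 0.0125 · 1 / 1 = 0.0125
20 log₁₀(0.0125) ≈ -38.06 dB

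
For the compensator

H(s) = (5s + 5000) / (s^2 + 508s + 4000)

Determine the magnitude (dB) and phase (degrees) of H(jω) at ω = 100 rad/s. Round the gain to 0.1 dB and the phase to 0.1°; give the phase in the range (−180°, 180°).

Substitute s = j100:
Numerator: 5(j100) + 5000 = 5000 + j500
Denominator: (j100)^2 + 508(j100) + 4000 = -6000 + j50800
|N| = √(5000² + 500²) ≈ 5024.9, ∠N ≈ 5.71°
|D| = √(6000² + 50800²) ≈ 51153, ∠D ≈ 96.74°
|H| = 5024.9 / 51153 ≈ 0.098233
Gain = 20 log₁₀(0.098233) ≈ -20.15 dB
∠H = 5.71° − 96.74° = -91.03°

-20.2 dB, -91.0°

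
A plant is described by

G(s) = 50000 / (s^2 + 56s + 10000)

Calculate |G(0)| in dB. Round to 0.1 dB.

G(0) = 50000 / 10000 = 5
20 log₁₀(5) ≈ 13.98 dB

14.0 dB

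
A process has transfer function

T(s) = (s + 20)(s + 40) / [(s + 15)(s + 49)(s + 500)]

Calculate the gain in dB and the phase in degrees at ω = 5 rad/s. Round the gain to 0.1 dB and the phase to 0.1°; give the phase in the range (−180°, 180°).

At s = jω = j5:
zero (s+20): 20 + j5 → |·| = √(20²+5²) = √425 ≈ 20.616, ∠ = arctan(5/20) ≈ 14.04°
zero (s+40): 40 + j5 → |·| = √(40²+5²) = √1625 ≈ 40.311, ∠ = arctan(5/40) ≈ 7.13°
pole (s+15): 15 + j5 → |·| = √(15²+5²) = √250 ≈ 15.811, ∠ = arctan(5/15) ≈ 18.43°
pole (s+49): 49 + j5 → |·| = √(49²+5²) = √2426 ≈ 49.254, ∠ = arctan(5/49) ≈ 5.83°
pole (s+500): 500 + j5 → |·| = √(500²+5²) = √250025 ≈ 500.02, ∠ = arctan(5/500) ≈ 0.57°
|T| = 1 · 831.05 / 3.8939e+05 ≈ 0.0021342
Gain = 20 log₁₀(0.0021342) ≈ -53.42 dB
∠T = 21.17° − 24.83° = -3.66°

-53.4 dB, -3.7°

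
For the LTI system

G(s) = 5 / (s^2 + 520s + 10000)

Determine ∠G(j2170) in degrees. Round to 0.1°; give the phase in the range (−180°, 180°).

-166.5°

Substitute s = j2170:
Numerator: 5 = 5 + j0
Denominator: (j2170)^2 + 520(j2170) + 10000 = -4698900 + j1128400
|N| = √(5² + 0²) ≈ 5, ∠N ≈ 0.00°
|D| = √(4698900² + 1128400²) ≈ 4.8325e+06, ∠D ≈ 166.50°
∠G = 0.00° − 166.50° = -166.50°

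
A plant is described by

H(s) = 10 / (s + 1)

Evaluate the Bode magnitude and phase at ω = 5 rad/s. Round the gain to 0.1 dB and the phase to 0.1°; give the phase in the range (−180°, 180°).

At s = jω = j5:
pole (s+1): 1 + j5 → |·| = √(1²+5²) = √26 ≈ 5.099, ∠ = arctan(5/1) ≈ 78.69°
|H| = 10 / 5.099 ≈ 1.9612
Gain = 20 log₁₀(1.9612) ≈ 5.85 dB
∠H = 0.00° − 78.69° = -78.69°

5.9 dB, -78.7°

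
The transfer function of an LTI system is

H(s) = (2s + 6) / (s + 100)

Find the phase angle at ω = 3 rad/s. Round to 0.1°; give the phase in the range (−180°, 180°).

Substitute s = j3:
Numerator: 2(j3) + 6 = 6 + j6
Denominator: (j3) + 100 = 100 + j3
|N| = √(6² + 6²) ≈ 8.4853, ∠N ≈ 45.00°
|D| = √(100² + 3²) ≈ 100.04, ∠D ≈ 1.72°
∠H = 45.00° − 1.72° = 43.28°

43.3°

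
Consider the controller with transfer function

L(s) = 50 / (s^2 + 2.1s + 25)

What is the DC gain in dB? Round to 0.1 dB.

6.0 dB

L(0) = 50 / 25 = 2
20 log₁₀(2) ≈ 6.02 dB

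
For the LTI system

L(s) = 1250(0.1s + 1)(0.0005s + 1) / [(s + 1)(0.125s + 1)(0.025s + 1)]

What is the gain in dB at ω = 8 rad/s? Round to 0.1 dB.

At ω = 8 rad/s:
zero (1 + j8·0.1) = 1 + j0.8 → |·| ≈ 1.2806, ∠ ≈ 38.66°
zero (1 + j8·0.0005) = 1 + j0.004 → |·| ≈ 1, ∠ ≈ 0.23°
pole (1 + j8·1) = 1 + j8 → |·| ≈ 8.0623, ∠ ≈ 82.87°
pole (1 + j8·0.125) = 1 + j1 → |·| ≈ 1.4142, ∠ ≈ 45.00°
pole (1 + j8·0.025) = 1 + j0.2 → |·| ≈ 1.0198, ∠ ≈ 11.31°
|L| = 1250 · 1.2806 · 1 / (8.0623 · 1.4142 · 1.0198) ≈ 137.67
Gain = 20 log₁₀(137.67) ≈ 42.78 dB

42.8 dB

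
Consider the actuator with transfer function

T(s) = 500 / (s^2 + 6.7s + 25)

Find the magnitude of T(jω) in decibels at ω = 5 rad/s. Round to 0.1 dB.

23.5 dB

At s = jω = j5:
quadratic: (j5)² + 6.7·j5 + 25 = 0 + j33.5 → |·| ≈ 33.5, ∠ ≈ 90.00°
|T| = 500 / 33.5 ≈ 14.925
Gain = 20 log₁₀(14.925) ≈ 23.48 dB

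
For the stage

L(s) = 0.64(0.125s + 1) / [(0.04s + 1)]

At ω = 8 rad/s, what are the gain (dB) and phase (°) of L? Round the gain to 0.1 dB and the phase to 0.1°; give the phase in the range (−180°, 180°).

-1.3 dB, 27.3°

At ω = 8 rad/s:
zero (1 + j8·0.125) = 1 + j1 → |·| ≈ 1.4142, ∠ ≈ 45.00°
pole (1 + j8·0.04) = 1 + j0.32 → |·| ≈ 1.05, ∠ ≈ 17.74°
|L| = 0.64 · 1.4142 / (1.05) ≈ 0.86199
Gain = 20 log₁₀(0.86199) ≈ -1.29 dB
∠L = (45.00°) − (17.74°) = 27.26°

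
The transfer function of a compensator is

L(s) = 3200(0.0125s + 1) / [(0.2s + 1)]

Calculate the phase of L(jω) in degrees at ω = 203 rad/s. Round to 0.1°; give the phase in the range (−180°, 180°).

At ω = 203 rad/s:
zero (1 + j203·0.0125) = 1 + j2.5375 → |·| ≈ 2.7274, ∠ ≈ 68.49°
pole (1 + j203·0.2) = 1 + j40.6 → |·| ≈ 40.612, ∠ ≈ 88.59°
∠L = (68.49°) − (88.59°) = -20.10°

-20.1°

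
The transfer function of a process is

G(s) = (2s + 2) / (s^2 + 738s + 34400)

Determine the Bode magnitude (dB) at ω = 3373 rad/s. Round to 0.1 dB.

-64.7 dB

Substitute s = j3373:
Numerator: 2(j3373) + 2 = 2 + j6746
Denominator: (j3373)^2 + 738(j3373) + 34400 = -11342729 + j2489274
|N| = √(2² + 6746²) ≈ 6746, ∠N ≈ 89.98°
|D| = √(11342729² + 2489274²) ≈ 1.1613e+07, ∠D ≈ 167.62°
|G| = 6746 / 1.1613e+07 ≈ 0.0005809
Gain = 20 log₁₀(0.0005809) ≈ -64.72 dB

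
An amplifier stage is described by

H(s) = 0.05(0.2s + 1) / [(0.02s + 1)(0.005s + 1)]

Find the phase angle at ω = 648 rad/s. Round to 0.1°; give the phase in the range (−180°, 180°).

-68.9°

At ω = 648 rad/s:
zero (1 + j648·0.2) = 1 + j129.6 → |·| ≈ 129.6, ∠ ≈ 89.56°
pole (1 + j648·0.02) = 1 + j12.96 → |·| ≈ 12.999, ∠ ≈ 85.59°
pole (1 + j648·0.005) = 1 + j3.24 → |·| ≈ 3.3908, ∠ ≈ 72.85°
∠H = (89.56°) − (85.59° + 72.85°) = -68.88°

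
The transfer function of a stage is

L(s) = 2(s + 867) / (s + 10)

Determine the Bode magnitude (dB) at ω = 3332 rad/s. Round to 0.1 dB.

6.3 dB

At s = jω = j3332:
zero (s+867): 867 + j3332 → |·| = √(867²+3332²) = √11853913 ≈ 3443, ∠ = arctan(3332/867) ≈ 75.41°
pole (s+10): 10 + j3332 → |·| = √(10²+3332²) = √11102324 ≈ 3332, ∠ = arctan(3332/10) ≈ 89.83°
|L| = 2 · 3443 / 3332 ≈ 2.0666
Gain = 20 log₁₀(2.0666) ≈ 6.31 dB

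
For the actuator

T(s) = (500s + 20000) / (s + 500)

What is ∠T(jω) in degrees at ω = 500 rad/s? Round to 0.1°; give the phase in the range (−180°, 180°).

Substitute s = j500:
Numerator: 500(j500) + 20000 = 20000 + j250000
Denominator: (j500) + 500 = 500 + j500
|N| = √(20000² + 250000²) ≈ 2.508e+05, ∠N ≈ 85.43°
|D| = √(500² + 500²) ≈ 707.11, ∠D ≈ 45.00°
∠T = 85.43° − 45.00° = 40.43°

40.4°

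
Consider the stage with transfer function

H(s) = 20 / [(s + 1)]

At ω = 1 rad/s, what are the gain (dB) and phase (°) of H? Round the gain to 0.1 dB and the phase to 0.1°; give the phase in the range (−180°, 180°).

23.0 dB, -45.0°

At ω = 1 rad/s:
pole (1 + j1·1) = 1 + j1 → |·| ≈ 1.4142, ∠ ≈ 45.00°
|H| = 20 · 1 / (1.4142) ≈ 14.142
Gain = 20 log₁₀(14.142) ≈ 23.01 dB
∠H = (0°) − (45.00°) = -45.00°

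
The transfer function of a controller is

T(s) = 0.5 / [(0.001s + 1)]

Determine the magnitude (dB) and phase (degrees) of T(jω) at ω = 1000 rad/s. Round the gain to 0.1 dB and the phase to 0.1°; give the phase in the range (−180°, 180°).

-9.0 dB, -45.0°

At ω = 1000 rad/s:
pole (1 + j1000·0.001) = 1 + j1 → |·| ≈ 1.4142, ∠ ≈ 45.00°
|T| = 0.5 · 1 / (1.4142) ≈ 0.35356
Gain = 20 log₁₀(0.35356) ≈ -9.03 dB
∠T = (0°) − (45.00°) = -45.00°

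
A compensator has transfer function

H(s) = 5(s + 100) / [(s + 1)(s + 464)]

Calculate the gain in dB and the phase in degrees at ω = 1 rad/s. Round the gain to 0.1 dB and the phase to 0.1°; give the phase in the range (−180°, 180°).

-2.4 dB, -44.6°

At s = jω = j1:
zero (s+100): 100 + j1 → |·| = √(100²+1²) = √10001 ≈ 100, ∠ = arctan(1/100) ≈ 0.57°
pole (s+1): 1 + j1 → |·| = √(1²+1²) = √2 ≈ 1.4142, ∠ = arctan(1/1) ≈ 45.00°
pole (s+464): 464 + j1 → |·| = √(464²+1²) = √215297 ≈ 464, ∠ = arctan(1/464) ≈ 0.12°
|H| = 5 · 100 / 656.19 ≈ 0.76197
Gain = 20 log₁₀(0.76197) ≈ -2.36 dB
∠H = 0.57° − 45.12° = -44.55°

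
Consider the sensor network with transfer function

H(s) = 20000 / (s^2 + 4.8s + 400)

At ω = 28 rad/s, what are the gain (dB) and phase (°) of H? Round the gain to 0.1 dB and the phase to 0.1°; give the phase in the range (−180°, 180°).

At s = jω = j28:
quadratic: (j28)² + 4.8·j28 + 400 = -384 + j134.4 → |·| ≈ 406.84, ∠ ≈ 160.71°
|H| = 20000 / 406.84 ≈ 49.159
Gain = 20 log₁₀(49.159) ≈ 33.83 dB
∠H = 0.00° − 160.71° = -160.71°

33.8 dB, -160.7°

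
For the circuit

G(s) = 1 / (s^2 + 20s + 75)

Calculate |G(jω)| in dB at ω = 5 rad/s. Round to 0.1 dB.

Substitute s = j5:
Numerator: 1 = 1 + j0
Denominator: (j5)^2 + 20(j5) + 75 = 50 + j100
|N| = √(1² + 0²) ≈ 1, ∠N ≈ 0.00°
|D| = √(50² + 100²) ≈ 111.8, ∠D ≈ 63.43°
|G| = 1 / 111.8 ≈ 0.0089445
Gain = 20 log₁₀(0.0089445) ≈ -40.97 dB

-41.0 dB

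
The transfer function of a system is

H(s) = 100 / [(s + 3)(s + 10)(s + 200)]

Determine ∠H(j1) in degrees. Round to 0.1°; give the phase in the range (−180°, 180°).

-24.4°

At s = jω = j1:
pole (s+3): 3 + j1 → |·| = √(3²+1²) = √10 ≈ 3.1623, ∠ = arctan(1/3) ≈ 18.43°
pole (s+10): 10 + j1 → |·| = √(10²+1²) = √101 ≈ 10.05, ∠ = arctan(1/10) ≈ 5.71°
pole (s+200): 200 + j1 → |·| = √(200²+1²) = √40001 ≈ 200, ∠ = arctan(1/200) ≈ 0.29°
∠H = 0.00° − 24.43° = -24.43°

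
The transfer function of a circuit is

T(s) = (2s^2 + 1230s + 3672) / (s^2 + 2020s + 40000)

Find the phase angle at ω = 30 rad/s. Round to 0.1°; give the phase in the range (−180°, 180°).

29.9°

Substitute s = j30:
Numerator: 2(j30)^2 + 1230(j30) + 3672 = 1872 + j36900
Denominator: (j30)^2 + 2020(j30) + 40000 = 39100 + j60600
|N| = √(1872² + 36900²) ≈ 36947, ∠N ≈ 87.10°
|D| = √(39100² + 60600²) ≈ 72119, ∠D ≈ 57.17°
∠T = 87.10° − 57.17° = 29.93°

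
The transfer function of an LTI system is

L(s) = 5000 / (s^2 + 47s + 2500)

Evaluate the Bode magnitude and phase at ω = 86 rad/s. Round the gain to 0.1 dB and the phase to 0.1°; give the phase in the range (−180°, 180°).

-2.1 dB, -140.5°

At s = jω = j86:
quadratic: (j86)² + 47·j86 + 2500 = -4896 + j4042 → |·| ≈ 6348.9, ∠ ≈ 140.46°
|L| = 5000 / 6348.9 ≈ 0.78754
Gain = 20 log₁₀(0.78754) ≈ -2.07 dB
∠L = 0.00° − 140.46° = -140.46°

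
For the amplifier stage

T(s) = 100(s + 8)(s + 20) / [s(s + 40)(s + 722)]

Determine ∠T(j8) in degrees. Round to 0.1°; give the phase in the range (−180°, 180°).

At s = jω = j8:
zero (s+8): 8 + j8 → |·| = √(8²+8²) = √128 ≈ 11.314, ∠ = arctan(8/8) ≈ 45.00°
zero (s+20): 20 + j8 → |·| = √(20²+8²) = √464 ≈ 21.541, ∠ = arctan(8/20) ≈ 21.80°
pole (s+40): 40 + j8 → |·| = √(40²+8²) = √1664 ≈ 40.792, ∠ = arctan(8/40) ≈ 11.31°
pole (s+722): 722 + j8 → |·| = √(722²+8²) = √521348 ≈ 722.04, ∠ = arctan(8/722) ≈ 0.63°
pole at origin: |s| = 8, ∠ = 90.00° (in denominator)
∠T = 66.80° − 101.94° = -35.14°

-35.1°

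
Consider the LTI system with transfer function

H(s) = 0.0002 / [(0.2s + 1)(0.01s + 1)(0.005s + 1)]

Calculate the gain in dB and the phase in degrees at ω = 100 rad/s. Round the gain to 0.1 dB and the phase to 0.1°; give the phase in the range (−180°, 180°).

-104.0 dB, -158.7°

At ω = 100 rad/s:
pole (1 + j100·0.2) = 1 + j20 → |·| ≈ 20.025, ∠ ≈ 87.14°
pole (1 + j100·0.01) = 1 + j1 → |·| ≈ 1.4142, ∠ ≈ 45.00°
pole (1 + j100·0.005) = 1 + j0.5 → |·| ≈ 1.118, ∠ ≈ 26.57°
|H| = 0.0002 · 1 / (20.025 · 1.4142 · 1.118) ≈ 6.3169e-06
Gain = 20 log₁₀(6.3169e-06) ≈ -103.99 dB
∠H = (0°) − (87.14° + 45.00° + 26.57°) = -158.71°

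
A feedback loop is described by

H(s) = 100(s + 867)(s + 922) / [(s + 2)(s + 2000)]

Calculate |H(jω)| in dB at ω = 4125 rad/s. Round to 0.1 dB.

At s = jω = j4125:
zero (s+867): 867 + j4125 → |·| = √(867²+4125²) = √17767314 ≈ 4215.1, ∠ = arctan(4125/867) ≈ 78.13°
zero (s+922): 922 + j4125 → |·| = √(922²+4125²) = √17865709 ≈ 4226.8, ∠ = arctan(4125/922) ≈ 77.40°
pole (s+2): 2 + j4125 → |·| = √(2²+4125²) = √17015629 ≈ 4125, ∠ = arctan(4125/2) ≈ 89.97°
pole (s+2000): 2000 + j4125 → |·| = √(2000²+4125²) = √21015625 ≈ 4584.3, ∠ = arctan(4125/2000) ≈ 64.13°
|H| = 100 · 1.7816e+07 / 1.891e+07 ≈ 94.215
Gain = 20 log₁₀(94.215) ≈ 39.48 dB

39.5 dB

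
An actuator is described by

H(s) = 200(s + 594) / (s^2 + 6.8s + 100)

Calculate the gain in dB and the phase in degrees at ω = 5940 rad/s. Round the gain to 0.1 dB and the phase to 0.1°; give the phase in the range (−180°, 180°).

At s = jω = j5940:
zero (s+594): 594 + j5940 → |·| = √(594²+5940²) = √35636436 ≈ 5969.6, ∠ = arctan(5940/594) ≈ 84.29°
quadratic: (j5940)² + 6.8·j5940 + 100 = -35283500 + j40392 → |·| ≈ 3.5284e+07, ∠ ≈ 179.93°
|H| = 200 · 5969.6 / 3.5284e+07 ≈ 0.033837
Gain = 20 log₁₀(0.033837) ≈ -29.41 dB
∠H = 84.29° − 179.93° = -95.64°

-29.4 dB, -95.6°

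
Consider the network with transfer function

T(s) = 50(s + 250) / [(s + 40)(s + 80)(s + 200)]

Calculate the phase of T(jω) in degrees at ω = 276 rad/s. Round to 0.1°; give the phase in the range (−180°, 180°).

-161.8°

At s = jω = j276:
zero (s+250): 250 + j276 → |·| = √(250²+276²) = √138676 ≈ 372.39, ∠ = arctan(276/250) ≈ 47.83°
pole (s+40): 40 + j276 → |·| = √(40²+276²) = √77776 ≈ 278.88, ∠ = arctan(276/40) ≈ 81.75°
pole (s+80): 80 + j276 → |·| = √(80²+276²) = √82576 ≈ 287.36, ∠ = arctan(276/80) ≈ 73.84°
pole (s+200): 200 + j276 → |·| = √(200²+276²) = √116176 ≈ 340.85, ∠ = arctan(276/200) ≈ 54.07°
∠T = 47.83° − 209.66° = -161.83°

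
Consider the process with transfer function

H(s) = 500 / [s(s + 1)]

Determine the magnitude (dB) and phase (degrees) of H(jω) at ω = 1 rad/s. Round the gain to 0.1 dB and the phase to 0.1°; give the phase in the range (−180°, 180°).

At s = jω = j1:
pole (s+1): 1 + j1 → |·| = √(1²+1²) = √2 ≈ 1.4142, ∠ = arctan(1/1) ≈ 45.00°
pole at origin: |s| = 1, ∠ = 90.00° (in denominator)
|H| = 500 / 1.4142 ≈ 353.56
Gain = 20 log₁₀(353.56) ≈ 50.97 dB
∠H = 0.00° − 135.00° = -135.00°

51.0 dB, -135.0°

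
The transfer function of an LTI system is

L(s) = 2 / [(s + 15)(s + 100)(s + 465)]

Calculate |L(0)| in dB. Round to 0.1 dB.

-110.9 dB

L(0) = 2 / (15·100·465) ≈ 2.8674e-06
20 log₁₀(2.8674e-06) ≈ -110.85 dB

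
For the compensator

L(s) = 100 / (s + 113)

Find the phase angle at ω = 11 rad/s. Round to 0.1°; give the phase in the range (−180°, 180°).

Substitute s = j11:
Numerator: 100 = 100 + j0
Denominator: (j11) + 113 = 113 + j11
|N| = √(100² + 0²) ≈ 100, ∠N ≈ 0.00°
|D| = √(113² + 11²) ≈ 113.53, ∠D ≈ 5.56°
∠L = 0.00° − 5.56° = -5.56°

-5.6°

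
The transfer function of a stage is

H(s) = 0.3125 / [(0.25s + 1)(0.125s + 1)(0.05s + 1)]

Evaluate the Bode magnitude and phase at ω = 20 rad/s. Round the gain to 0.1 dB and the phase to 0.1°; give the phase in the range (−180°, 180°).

-35.9 dB, 168.1°

At ω = 20 rad/s:
pole (1 + j20·0.25) = 1 + j5 → |·| ≈ 5.099, ∠ ≈ 78.69°
pole (1 + j20·0.125) = 1 + j2.5 → |·| ≈ 2.6926, ∠ ≈ 68.20°
pole (1 + j20·0.05) = 1 + j1 → |·| ≈ 1.4142, ∠ ≈ 45.00°
|H| = 0.3125 · 1 / (5.099 · 2.6926 · 1.4142) ≈ 0.016095
Gain = 20 log₁₀(0.016095) ≈ -35.87 dB
∠H = (0°) − (78.69° + 68.20° + 45.00°) = -191.89° ≡ 168.11° (principal value)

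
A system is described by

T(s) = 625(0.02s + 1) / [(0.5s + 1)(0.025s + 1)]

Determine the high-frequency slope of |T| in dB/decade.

-20 dB/decade

Each pole contributes −20 dB/decade at high frequency; each zero contributes +20 dB/decade.
Net: 1 zero(s) − 2 pole(s) → -20 dB/decade.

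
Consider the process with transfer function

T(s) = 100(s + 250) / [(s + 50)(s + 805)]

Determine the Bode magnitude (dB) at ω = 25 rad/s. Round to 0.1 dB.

At s = jω = j25:
zero (s+250): 250 + j25 → |·| = √(250²+25²) = √63125 ≈ 251.25, ∠ = arctan(25/250) ≈ 5.71°
pole (s+50): 50 + j25 → |·| = √(50²+25²) = √3125 ≈ 55.902, ∠ = arctan(25/50) ≈ 26.57°
pole (s+805): 805 + j25 → |·| = √(805²+25²) = √648650 ≈ 805.39, ∠ = arctan(25/805) ≈ 1.78°
|T| = 100 · 251.25 / 45023 ≈ 0.55805
Gain = 20 log₁₀(0.55805) ≈ -5.07 dB

-5.1 dB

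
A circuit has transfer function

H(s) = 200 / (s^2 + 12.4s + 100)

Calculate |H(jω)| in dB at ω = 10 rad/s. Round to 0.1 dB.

4.2 dB

At s = jω = j10:
quadratic: (j10)² + 12.4·j10 + 100 = 0 + j124 → |·| ≈ 124, ∠ ≈ 90.00°
|H| = 200 / 124 ≈ 1.6129
Gain = 20 log₁₀(1.6129) ≈ 4.15 dB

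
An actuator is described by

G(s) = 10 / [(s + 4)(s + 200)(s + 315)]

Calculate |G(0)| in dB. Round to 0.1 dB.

G(0) = 10 / (4·200·315) ≈ 3.9683e-05
20 log₁₀(3.9683e-05) ≈ -88.03 dB

-88.0 dB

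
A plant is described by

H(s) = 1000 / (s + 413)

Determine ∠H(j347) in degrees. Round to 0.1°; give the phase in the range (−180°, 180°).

-40.0°

Substitute s = j347:
Numerator: 1000 = 1000 + j0
Denominator: (j347) + 413 = 413 + j347
|N| = √(1000² + 0²) ≈ 1000, ∠N ≈ 0.00°
|D| = √(413² + 347²) ≈ 539.42, ∠D ≈ 40.04°
∠H = 0.00° − 40.04° = -40.04°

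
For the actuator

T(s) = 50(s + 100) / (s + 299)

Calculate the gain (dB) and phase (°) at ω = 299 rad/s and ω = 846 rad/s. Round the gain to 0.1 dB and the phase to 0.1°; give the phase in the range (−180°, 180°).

ω = 299: 31.4 dB, 26.5°; ω = 846: 33.5 dB, 12.7°

At s = jω = j299:
zero (s+100): 100 + j299 → |·| = √(100²+299²) = √99401 ≈ 315.28, ∠ = arctan(299/100) ≈ 71.51°
pole (s+299): 299 + j299 → |·| = √(299²+299²) = √178802 ≈ 422.85, ∠ = arctan(299/299) ≈ 45.00°
|T| = 50 · 315.28 / 422.85 ≈ 37.28
Gain = 20 log₁₀(37.28) ≈ 31.43 dB
∠T = 71.51° − 45.00° = 26.51°

At s = jω = j846:
zero (s+100): 100 + j846 → |·| = √(100²+846²) = √725716 ≈ 851.89, ∠ = arctan(846/100) ≈ 83.26°
pole (s+299): 299 + j846 → |·| = √(299²+846²) = √805117 ≈ 897.28, ∠ = arctan(846/299) ≈ 70.54°
|T| = 50 · 851.89 / 897.28 ≈ 47.471
Gain = 20 log₁₀(47.471) ≈ 33.53 dB
∠T = 83.26° − 70.54° = 12.72°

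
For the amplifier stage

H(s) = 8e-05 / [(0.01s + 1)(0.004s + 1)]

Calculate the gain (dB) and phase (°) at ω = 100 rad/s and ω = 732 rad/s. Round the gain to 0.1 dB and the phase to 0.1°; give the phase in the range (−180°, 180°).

At ω = 100 rad/s:
pole (1 + j100·0.01) = 1 + j1 → |·| ≈ 1.4142, ∠ ≈ 45.00°
pole (1 + j100·0.004) = 1 + j0.4 → |·| ≈ 1.077, ∠ ≈ 21.80°
|H| = 8e-05 · 1 / (1.4142 · 1.077) ≈ 5.2525e-05
Gain = 20 log₁₀(5.2525e-05) ≈ -85.59 dB
∠H = (0°) − (45.00° + 21.80°) = -66.80°

At ω = 732 rad/s:
pole (1 + j732·0.01) = 1 + j7.32 → |·| ≈ 7.388, ∠ ≈ 82.22°
pole (1 + j732·0.004) = 1 + j2.928 → |·| ≈ 3.0941, ∠ ≈ 71.14°
|H| = 8e-05 · 1 / (7.388 · 3.0941) ≈ 3.4997e-06
Gain = 20 log₁₀(3.4997e-06) ≈ -109.12 dB
∠H = (0°) − (82.22° + 71.14°) = -153.36°

ω = 100: -85.6 dB, -66.8°; ω = 732: -109.1 dB, -153.4°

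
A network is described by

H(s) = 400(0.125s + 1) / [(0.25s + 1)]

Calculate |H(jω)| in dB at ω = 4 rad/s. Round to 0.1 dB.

At ω = 4 rad/s:
zero (1 + j4·0.125) = 1 + j0.5 → |·| ≈ 1.118, ∠ ≈ 26.57°
pole (1 + j4·0.25) = 1 + j1 → |·| ≈ 1.4142, ∠ ≈ 45.00°
|H| = 400 · 1.118 / (1.4142) ≈ 316.22
Gain = 20 log₁₀(316.22) ≈ 50.00 dB

50.0 dB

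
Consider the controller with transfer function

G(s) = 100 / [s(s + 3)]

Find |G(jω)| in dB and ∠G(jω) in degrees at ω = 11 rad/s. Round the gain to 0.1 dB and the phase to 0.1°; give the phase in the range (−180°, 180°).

-2.0 dB, -164.7°

At s = jω = j11:
pole (s+3): 3 + j11 → |·| = √(3²+11²) = √130 ≈ 11.402, ∠ = arctan(11/3) ≈ 74.74°
pole at origin: |s| = 11, ∠ = 90.00° (in denominator)
|G| = 100 / 125.42 ≈ 0.79732
Gain = 20 log₁₀(0.79732) ≈ -1.97 dB
∠G = 0.00° − 164.74° = -164.74°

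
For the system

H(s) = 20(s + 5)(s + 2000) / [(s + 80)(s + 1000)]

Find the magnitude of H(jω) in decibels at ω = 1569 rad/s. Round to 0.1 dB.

At s = jω = j1569:
zero (s+5): 5 + j1569 → |·| = √(5²+1569²) = √2461786 ≈ 1569, ∠ = arctan(1569/5) ≈ 89.82°
zero (s+2000): 2000 + j1569 → |·| = √(2000²+1569²) = √6461761 ≈ 2542, ∠ = arctan(1569/2000) ≈ 38.11°
pole (s+80): 80 + j1569 → |·| = √(80²+1569²) = √2468161 ≈ 1571, ∠ = arctan(1569/80) ≈ 87.08°
pole (s+1000): 1000 + j1569 → |·| = √(1000²+1569²) = √3461761 ≈ 1860.6, ∠ = arctan(1569/1000) ≈ 57.49°
|H| = 20 · 3.9884e+06 / 2.923e+06 ≈ 27.29
Gain = 20 log₁₀(27.29) ≈ 28.72 dB

28.7 dB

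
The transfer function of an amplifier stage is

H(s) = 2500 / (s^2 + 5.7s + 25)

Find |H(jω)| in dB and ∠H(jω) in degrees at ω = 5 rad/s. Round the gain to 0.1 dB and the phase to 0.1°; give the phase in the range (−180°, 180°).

At s = jω = j5:
quadratic: (j5)² + 5.7·j5 + 25 = 0 + j28.5 → |·| ≈ 28.5, ∠ ≈ 90.00°
|H| = 2500 / 28.5 ≈ 87.719
Gain = 20 log₁₀(87.719) ≈ 38.86 dB
∠H = 0.00° − 90.00° = -90.00°

38.9 dB, -90.0°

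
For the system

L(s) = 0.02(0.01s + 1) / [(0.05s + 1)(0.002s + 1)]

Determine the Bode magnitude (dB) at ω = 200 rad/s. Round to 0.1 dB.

-47.7 dB

At ω = 200 rad/s:
zero (1 + j200·0.01) = 1 + j2 → |·| ≈ 2.2361, ∠ ≈ 63.43°
pole (1 + j200·0.05) = 1 + j10 → |·| ≈ 10.05, ∠ ≈ 84.29°
pole (1 + j200·0.002) = 1 + j0.4 → |·| ≈ 1.077, ∠ ≈ 21.80°
|L| = 0.02 · 2.2361 / (10.05 · 1.077) ≈ 0.0041318
Gain = 20 log₁₀(0.0041318) ≈ -47.68 dB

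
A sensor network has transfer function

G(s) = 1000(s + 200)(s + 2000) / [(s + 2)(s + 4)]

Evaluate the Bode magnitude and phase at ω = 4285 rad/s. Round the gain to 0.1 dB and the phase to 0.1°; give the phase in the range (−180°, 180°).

60.9 dB, -27.6°

At s = jω = j4285:
zero (s+200): 200 + j4285 → |·| = √(200²+4285²) = √18401225 ≈ 4289.7, ∠ = arctan(4285/200) ≈ 87.33°
zero (s+2000): 2000 + j4285 → |·| = √(2000²+4285²) = √22361225 ≈ 4728.8, ∠ = arctan(4285/2000) ≈ 64.98°
pole (s+2): 2 + j4285 → |·| = √(2²+4285²) = √18361229 ≈ 4285, ∠ = arctan(4285/2) ≈ 89.97°
pole (s+4): 4 + j4285 → |·| = √(4²+4285²) = √18361241 ≈ 4285, ∠ = arctan(4285/4) ≈ 89.95°
|G| = 1000 · 2.0285e+07 / 1.8361e+07 ≈ 1104.8
Gain = 20 log₁₀(1104.8) ≈ 60.87 dB
∠G = 152.31° − 179.92° = -27.61°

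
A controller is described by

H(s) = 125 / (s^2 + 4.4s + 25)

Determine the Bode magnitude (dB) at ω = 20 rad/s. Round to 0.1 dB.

At s = jω = j20:
quadratic: (j20)² + 4.4·j20 + 25 = -375 + j88 → |·| ≈ 385.19, ∠ ≈ 166.79°
|H| = 125 / 385.19 ≈ 0.32452
Gain = 20 log₁₀(0.32452) ≈ -9.78 dB

-9.8 dB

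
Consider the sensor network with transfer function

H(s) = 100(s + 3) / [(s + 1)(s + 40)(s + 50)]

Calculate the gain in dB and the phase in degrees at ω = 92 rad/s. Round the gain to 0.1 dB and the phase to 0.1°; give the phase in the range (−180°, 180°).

At s = jω = j92:
zero (s+3): 3 + j92 → |·| = √(3²+92²) = √8473 ≈ 92.049, ∠ = arctan(92/3) ≈ 88.13°
pole (s+1): 1 + j92 → |·| = √(1²+92²) = √8465 ≈ 92.005, ∠ = arctan(92/1) ≈ 89.38°
pole (s+40): 40 + j92 → |·| = √(40²+92²) = √10064 ≈ 100.32, ∠ = arctan(92/40) ≈ 66.50°
pole (s+50): 50 + j92 → |·| = √(50²+92²) = √10964 ≈ 104.71, ∠ = arctan(92/50) ≈ 61.48°
|H| = 100 · 92.049 / 9.6647e+05 ≈ 0.0095242
Gain = 20 log₁₀(0.0095242) ≈ -40.42 dB
∠H = 88.13° − 217.36° = -129.23°

-40.4 dB, -129.2°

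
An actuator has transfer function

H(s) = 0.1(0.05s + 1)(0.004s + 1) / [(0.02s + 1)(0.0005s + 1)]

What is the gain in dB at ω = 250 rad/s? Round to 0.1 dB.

At ω = 250 rad/s:
zero (1 + j250·0.05) = 1 + j12.5 → |·| ≈ 12.54, ∠ ≈ 85.43°
zero (1 + j250·0.004) = 1 + j1 → |·| ≈ 1.4142, ∠ ≈ 45.00°
pole (1 + j250·0.02) = 1 + j5 → |·| ≈ 5.099, ∠ ≈ 78.69°
pole (1 + j250·0.0005) = 1 + j0.125 → |·| ≈ 1.0078, ∠ ≈ 7.13°
|H| = 0.1 · 12.54 · 1.4142 / (5.099 · 1.0078) ≈ 0.3451
Gain = 20 log₁₀(0.3451) ≈ -9.24 dB

-9.2 dB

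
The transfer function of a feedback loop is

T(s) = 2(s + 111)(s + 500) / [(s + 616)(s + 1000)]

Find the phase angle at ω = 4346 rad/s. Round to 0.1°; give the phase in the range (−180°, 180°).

At s = jω = j4346:
zero (s+111): 111 + j4346 → |·| = √(111²+4346²) = √18900037 ≈ 4347.4, ∠ = arctan(4346/111) ≈ 88.54°
zero (s+500): 500 + j4346 → |·| = √(500²+4346²) = √19137716 ≈ 4374.7, ∠ = arctan(4346/500) ≈ 83.44°
pole (s+616): 616 + j4346 → |·| = √(616²+4346²) = √19267172 ≈ 4389.4, ∠ = arctan(4346/616) ≈ 81.93°
pole (s+1000): 1000 + j4346 → |·| = √(1000²+4346²) = √19887716 ≈ 4459.6, ∠ = arctan(4346/1000) ≈ 77.04°
∠T = 171.98° − 158.97° = 13.01°

13.0°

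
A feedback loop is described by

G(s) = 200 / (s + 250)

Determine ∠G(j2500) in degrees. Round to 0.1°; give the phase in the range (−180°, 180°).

At s = jω = j2500:
pole (s+250): 250 + j2500 → |·| = √(250²+2500²) = √6312500 ≈ 2512.5, ∠ = arctan(2500/250) ≈ 84.29°
∠G = 0.00° − 84.29° = -84.29°

-84.3°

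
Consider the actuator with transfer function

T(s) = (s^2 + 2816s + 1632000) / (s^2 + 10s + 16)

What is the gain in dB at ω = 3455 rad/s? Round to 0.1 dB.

Substitute s = j3455:
Numerator: (j3455)^2 + 2816(j3455) + 1632000 = -10305025 + j9729280
Denominator: (j3455)^2 + 10(j3455) + 16 = -11937009 + j34550
|N| = √(10305025² + 9729280²) ≈ 1.4172e+07, ∠N ≈ 136.65°
|D| = √(11937009² + 34550²) ≈ 1.1937e+07, ∠D ≈ 179.83°
|T| = 1.4172e+07 / 1.1937e+07 ≈ 1.1872
Gain = 20 log₁₀(1.1872) ≈ 1.49 dB

1.5 dB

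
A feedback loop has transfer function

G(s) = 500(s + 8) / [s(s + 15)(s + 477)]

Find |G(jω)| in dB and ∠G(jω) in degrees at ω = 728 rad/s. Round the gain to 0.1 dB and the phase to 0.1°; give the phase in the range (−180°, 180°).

-62.1 dB, -146.2°

At s = jω = j728:
zero (s+8): 8 + j728 → |·| = √(8²+728²) = √530048 ≈ 728.04, ∠ = arctan(728/8) ≈ 89.37°
pole (s+15): 15 + j728 → |·| = √(15²+728²) = √530209 ≈ 728.15, ∠ = arctan(728/15) ≈ 88.82°
pole (s+477): 477 + j728 → |·| = √(477²+728²) = √757513 ≈ 870.35, ∠ = arctan(728/477) ≈ 56.77°
pole at origin: |s| = 728, ∠ = 90.00° (in denominator)
|G| = 500 · 728.04 / 4.6137e+08 ≈ 0.000789
Gain = 20 log₁₀(0.000789) ≈ -62.06 dB
∠G = 89.37° − 235.59° = -146.22°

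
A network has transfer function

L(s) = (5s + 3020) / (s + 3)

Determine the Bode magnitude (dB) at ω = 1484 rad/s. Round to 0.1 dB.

Substitute s = j1484:
Numerator: 5(j1484) + 3020 = 3020 + j7420
Denominator: (j1484) + 3 = 3 + j1484
|N| = √(3020² + 7420²) ≈ 8011, ∠N ≈ 67.85°
|D| = √(3² + 1484²) ≈ 1484, ∠D ≈ 89.88°
|L| = 8011 / 1484 ≈ 5.3982
Gain = 20 log₁₀(5.3982) ≈ 14.64 dB

14.6 dB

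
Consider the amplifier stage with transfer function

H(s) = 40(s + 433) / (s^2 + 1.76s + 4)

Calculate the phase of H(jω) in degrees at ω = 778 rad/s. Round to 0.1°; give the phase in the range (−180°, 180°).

-119.0°

At s = jω = j778:
zero (s+433): 433 + j778 → |·| = √(433²+778²) = √792773 ≈ 890.38, ∠ = arctan(778/433) ≈ 60.90°
quadratic: (j778)² + 1.76·j778 + 4 = -605280 + j1369.28 → |·| ≈ 6.0528e+05, ∠ ≈ 179.87°
∠H = 60.90° − 179.87° = -118.97°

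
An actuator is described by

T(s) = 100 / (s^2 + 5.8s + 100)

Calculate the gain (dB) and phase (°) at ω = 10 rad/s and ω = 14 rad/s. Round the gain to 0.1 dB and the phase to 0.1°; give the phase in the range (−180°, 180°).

ω = 10: 4.7 dB, -90.0°; ω = 14: -2.0 dB, -139.8°

At s = jω = j10:
quadratic: (j10)² + 5.8·j10 + 100 = 0 + j58 → |·| ≈ 58, ∠ ≈ 90.00°
|T| = 100 / 58 ≈ 1.7241
Gain = 20 log₁₀(1.7241) ≈ 4.73 dB
∠T = 0.00° − 90.00° = -90.00°

At s = jω = j14:
quadratic: (j14)² + 5.8·j14 + 100 = -96 + j81.2 → |·| ≈ 125.74, ∠ ≈ 139.77°
|T| = 100 / 125.74 ≈ 0.79529
Gain = 20 log₁₀(0.79529) ≈ -1.99 dB
∠T = 0.00° − 139.77° = -139.77°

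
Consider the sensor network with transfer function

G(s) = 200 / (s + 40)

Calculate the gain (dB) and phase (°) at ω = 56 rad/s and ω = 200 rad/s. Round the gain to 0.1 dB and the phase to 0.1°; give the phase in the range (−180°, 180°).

Substitute s = j56:
Numerator: 200 = 200 + j0
Denominator: (j56) + 40 = 40 + j56
|N| = √(200² + 0²) ≈ 200, ∠N ≈ 0.00°
|D| = √(40² + 56²) ≈ 68.819, ∠D ≈ 54.46°
|G| = 200 / 68.819 ≈ 2.9062
Gain = 20 log₁₀(2.9062) ≈ 9.27 dB
∠G = 0.00° − 54.46° = -54.46°

Substitute s = j200:
Numerator: 200 = 200 + j0
Denominator: (j200) + 40 = 40 + j200
|N| = √(200² + 0²) ≈ 200, ∠N ≈ 0.00°
|D| = √(40² + 200²) ≈ 203.96, ∠D ≈ 78.69°
|G| = 200 / 203.96 ≈ 0.98058
Gain = 20 log₁₀(0.98058) ≈ -0.17 dB
∠G = 0.00° − 78.69° = -78.69°

ω = 56: 9.3 dB, -54.5°; ω = 200: -0.2 dB, -78.7°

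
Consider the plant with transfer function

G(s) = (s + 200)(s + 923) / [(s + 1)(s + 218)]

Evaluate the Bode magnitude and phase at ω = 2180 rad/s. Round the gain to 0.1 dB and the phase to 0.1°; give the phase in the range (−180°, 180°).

At s = jω = j2180:
zero (s+200): 200 + j2180 → |·| = √(200²+2180²) = √4792400 ≈ 2189.2, ∠ = arctan(2180/200) ≈ 84.76°
zero (s+923): 923 + j2180 → |·| = √(923²+2180²) = √5604329 ≈ 2367.3, ∠ = arctan(2180/923) ≈ 67.05°
pole (s+1): 1 + j2180 → |·| = √(1²+2180²) = √4752401 ≈ 2180, ∠ = arctan(2180/1) ≈ 89.97°
pole (s+218): 218 + j2180 → |·| = √(218²+2180²) = √4799924 ≈ 2190.9, ∠ = arctan(2180/218) ≈ 84.29°
|G| = 1 · 5.1825e+06 / 4.7762e+06 ≈ 1.0851
Gain = 20 log₁₀(1.0851) ≈ 0.71 dB
∠G = 151.81° − 174.26° = -22.45°

0.7 dB, -22.5°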